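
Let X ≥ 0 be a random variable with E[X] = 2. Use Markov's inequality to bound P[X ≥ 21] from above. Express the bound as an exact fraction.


μ = E[X] = 2, a = 21.
Markov: P[X ≥ 21] ≤ μ/a = (2)/21 = 2/21.
Numerically: ≈ 0.095238.
(Since a = 21 > μ = 2.000000, the bound 2/21 is < 1 and informative.)

P[X ≥ 21] ≤ 2/21 ≈ 0.095238.


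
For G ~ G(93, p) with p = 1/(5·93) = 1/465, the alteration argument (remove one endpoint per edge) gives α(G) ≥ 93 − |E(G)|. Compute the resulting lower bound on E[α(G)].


E[|E(G)|] = C(93, 2)·p = 4278 · (1/465) = 46/5.
E[α(G)] ≥ n − E[|E(G)|] = 93 − 46/5 = 419/5.
Numerically: ≈ 83.80000.
(This is only a lower bound; the true E[α(G)] may be larger.)

E[α(G)] ≥ 419/5 ≈ 83.80000.


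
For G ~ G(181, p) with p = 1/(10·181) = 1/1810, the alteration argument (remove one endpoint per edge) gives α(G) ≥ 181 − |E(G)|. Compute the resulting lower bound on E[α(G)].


E[|E(G)|] = C(181, 2)·p = 16290 · (1/1810) = 9.
E[α(G)] ≥ n − E[|E(G)|] = 181 − 9 = 172.
Numerically: ≈ 172.000000.
(This is only a lower bound; the true E[α(G)] may be larger.)

E[α(G)] ≥ 172 ≈ 172.000000.


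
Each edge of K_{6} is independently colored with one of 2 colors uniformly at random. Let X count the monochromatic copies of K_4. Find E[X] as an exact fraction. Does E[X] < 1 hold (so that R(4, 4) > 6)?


E[X] = C(6, 4) · 2^{1 − 6} = 15 · 2^{−5} = 15/32.
As a reduced fraction: E[X] = 15/32 ≈ 0.46875.
Is E[X] < 1? YES.
Since E[X] < 1, there exists a 2-coloring of K_{6} with no monochromatic K_4; hence R(4, 4) > 6.

E[X] = 15/32 ≈ 0.46875; E[X] < 1, so R(4, 4) > 6.


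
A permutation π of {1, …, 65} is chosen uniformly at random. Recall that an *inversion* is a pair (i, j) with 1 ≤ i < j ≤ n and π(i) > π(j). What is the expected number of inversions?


Write X = Σ X_I over the C(65, 2) = 2080 pairs i < j, with X_I the indicator of one inversion.
There are 2080 indicators.
For each fixed pair i < j, the values π(i) and π(j) are two distinct elements of {1, …, 65} in uniformly random order; by symmetry P[π(i) > π(j)] = 1/2.
By linearity: E[X] = 2080 · (1/2) = C(65, 2) · (1/2) = 2080/2 = 1040 ≈ 1040.000000.

E[X] = 1040 = 1040.000000.


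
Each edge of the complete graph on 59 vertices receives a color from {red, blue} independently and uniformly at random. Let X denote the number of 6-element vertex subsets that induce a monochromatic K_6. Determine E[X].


Let X = Σ_S X_S over the C(59, 6) = 45057474 subsets S of size 6, where X_S = 1 if the K_6 on S is monochromatic.
For a fixed S, the K_6 on S has C(6, 2) = 15 edges. P[all 15 edges red] = (1/2)^15, and likewise for blue, so P[monochromatic] = 2·(1/2)^15 = 2^{1 − 15} = 1/16384.
By linearity: E[X] = C(59, 6) · 2^{1 − 15} = 45057474 · 1/16384 = 22528737/8192.
Numerically: E[X] ≈ 2750.089966.

E[X] = C(59,6)·2^(1−C(6,2)) = 22528737/8192 ≈ 2750.089966.


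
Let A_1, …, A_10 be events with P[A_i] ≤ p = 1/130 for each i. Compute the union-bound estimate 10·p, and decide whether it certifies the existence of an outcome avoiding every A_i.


Union bound: P[∪_{i=1}^{10} A_i] ≤ Σ_i P[A_i] ≤ 10·p = 10·(1/130) = 1/13.
Numerically: 1/13 ≈ 0.077.
Is 1/13 < 1? YES.
Since P[∪ A_i] ≤ 1/13 < 1, the complement has P[∩ A_i^c] ≥ 1 − 1/13 = 12/13 > 0, so some outcome avoids every A_i.

10·p = 1/13 ≈ 0.077; existence CERTIFIED by the union bound.


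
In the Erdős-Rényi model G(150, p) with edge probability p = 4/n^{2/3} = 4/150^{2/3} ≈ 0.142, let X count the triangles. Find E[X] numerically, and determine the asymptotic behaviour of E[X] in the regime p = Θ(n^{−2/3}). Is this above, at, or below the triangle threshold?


Number of potential triangles: C(150, 3) = 551300.
Each occurs with probability p³ ≈ (0.142)³ ≈ 2.84444e-03.
By linearity: E[X] = C(150, 3)·p³ ≈ 551300 · 2.84444e-03 ≈ 1568.142.
Since α = 2/3 < 1, p = c/n^{2/3} ≫ 1/n is above the triangle threshold p ~ 1/n. Asymptotically E[X] ~ (c³/6)·n^{3(1−α)} = (4³/6)·n^{1} → ∞; triangles are abundant w.h.p.

E[X] ≈ 1568.142; in regime p = Θ(1/n^{2/3}) E[X] diverges (above the triangle threshold p ~ 1/n).


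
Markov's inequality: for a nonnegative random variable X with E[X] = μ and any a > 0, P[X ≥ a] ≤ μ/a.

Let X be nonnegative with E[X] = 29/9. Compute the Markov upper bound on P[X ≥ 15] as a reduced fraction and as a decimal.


μ = E[X] = 29/9, a = 15.
Markov: P[X ≥ 15] ≤ μ/a = (29/9)/15 = 29/135.
Numerically: ≈ 0.215.
(Since a = 15 > μ = 3.222, the bound 29/135 is < 1 and informative.)

P[X ≥ 15] ≤ 29/135 ≈ 0.215.


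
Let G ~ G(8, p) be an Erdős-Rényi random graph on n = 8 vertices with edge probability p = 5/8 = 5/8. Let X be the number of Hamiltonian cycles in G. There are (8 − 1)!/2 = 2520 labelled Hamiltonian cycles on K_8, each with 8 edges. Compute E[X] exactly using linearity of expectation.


K_8 has (8 − 1)!/2 = 2520 labelled Hamiltonian cycles.
For each such Hamiltonian cycle H, let X_H = 1 if all 8 edges of H are present in G. Then P[X_H = 1] = p^{8} = (5/8)^{8} = 390625/16777216.
By linearity: E[X] = Σ_H E[X_H] = 2520 · p^{8} = 2520 · 390625/16777216 = 123046875/2097152.
Numerically: E[X] ≈ 58.673.

E[X] = 2520 · (5/8)^{8} = 123046875/2097152 ≈ 58.673.


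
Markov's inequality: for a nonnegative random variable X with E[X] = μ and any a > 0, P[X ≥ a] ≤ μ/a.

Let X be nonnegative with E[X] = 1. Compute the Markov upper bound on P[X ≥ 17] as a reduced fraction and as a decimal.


μ = E[X] = 1, a = 17.
Markov: P[X ≥ 17] ≤ μ/a = (1)/17 = 1/17.
Numerically: ≈ 0.058824.
(Since a = 17 > μ = 1.000000, the bound 1/17 is < 1 and informative.)

P[X ≥ 17] ≤ 1/17 ≈ 0.058824.


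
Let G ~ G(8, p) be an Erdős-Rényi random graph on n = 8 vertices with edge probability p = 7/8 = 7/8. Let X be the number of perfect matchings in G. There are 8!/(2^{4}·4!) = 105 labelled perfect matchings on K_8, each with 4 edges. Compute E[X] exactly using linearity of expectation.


K_8 has 8!/(2^{4}·4!) = 105 labelled perfect matchings.
For each such perfect matching H, let X_H = 1 if all 4 edges of H are present in G. Then P[X_H = 1] = p^{4} = (7/8)^{4} = 2401/4096.
By linearity of expectation: E[X] = Σ_H E[X_H] = 105 · p^{4} = 105 · 2401/4096 = 252105/4096.
Numerically: E[X] ≈ 61.549.

E[X] = 105 · (7/8)^{4} = 252105/4096 ≈ 61.549.


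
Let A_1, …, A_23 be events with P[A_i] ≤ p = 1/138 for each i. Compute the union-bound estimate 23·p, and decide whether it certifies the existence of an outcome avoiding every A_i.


Union bound: P[∪_{i=1}^{23} A_i] ≤ Σ_i P[A_i] ≤ 23·p = 23·(1/138) = 1/6.
Numerically: 1/6 ≈ 0.166667.
Is 1/6 < 1? YES.
Since P[∪ A_i] ≤ 1/6 < 1, the complement has P[∩ A_i^c] ≥ 1 − 1/6 = 5/6 > 0, so some outcome avoids every A_i.

23·p = 1/6 ≈ 0.166667; existence CERTIFIED by the union bound.


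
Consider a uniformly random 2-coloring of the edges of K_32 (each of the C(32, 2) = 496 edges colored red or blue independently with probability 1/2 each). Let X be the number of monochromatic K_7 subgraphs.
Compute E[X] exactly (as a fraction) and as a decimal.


Let X = Σ_S X_S over the C(32, 7) = 3365856 subsets S of size 7, where X_S = 1 if the K_7 on S is monochromatic.
For a fixed S, the K_7 on S has C(7, 2) = 21 edges. P[all 21 edges red] = (1/2)^21, and likewise for blue, so P[monochromatic] = 2·(1/2)^21 = 2^{1 − 21} = 1/1048576.
By linearity: E[X] = C(32, 7) · 2^{1 − 21} = 3365856 · 1/1048576 = 105183/32768.
Numerically: E[X] ≈ 3.20993.

E[X] = C(32,7)·2^(1−C(7,2)) = 105183/32768 ≈ 3.20993.


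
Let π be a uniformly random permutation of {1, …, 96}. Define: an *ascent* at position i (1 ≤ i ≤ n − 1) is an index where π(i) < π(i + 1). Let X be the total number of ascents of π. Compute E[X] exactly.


Write X = Σ X_I over i = 1, …, 95, with X_I the indicator of one ascent.
There are 95 indicators.
For each fixed i, the pair (π(i), π(i+1)) is a uniformly random ordered pair of distinct values from {1, …, 96}; by symmetry P[π(i) < π(i+1)] = 1/2.
By linearity: E[X] = 95 · (1/2) = (96 − 1) · (1/2) = 95/2 ≈ 47.500000.

E[X] = 95/2 = 47.500000.


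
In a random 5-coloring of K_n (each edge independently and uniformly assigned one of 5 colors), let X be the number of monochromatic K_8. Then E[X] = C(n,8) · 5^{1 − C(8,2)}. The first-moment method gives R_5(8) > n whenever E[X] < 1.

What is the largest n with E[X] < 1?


We need C(n, 8) · 5^{1 − 28} < 1, i.e. C(n, 8) < 5^{28 − 1} = 7450580596923828125.
Check values of n near the boundary:
  n = 859: C(859, 8) = 7115855595170747139; 7115855595170747139 < 7450580596923828125? YES
  n = 860: C(860, 8) = 7182671140665308145; 7182671140665308145 < 7450580596923828125? YES
  n = 861: C(861, 8) = 7250034996615275865; 7250034996615275865 < 7450580596923828125? YES
  n = 862: C(862, 8) = 7317951015318931845; 7317951015318931845 < 7450580596923828125? YES
  n = 863: C(863, 8) = 7386423071602617757; 7386423071602617757 < 7450580596923828125? YES
  n = 864: C(864, 8) = 7455455062926006708; 7455455062926006708 < 7450580596923828125? NO
  n = 865: C(865, 8) = 7525050909487743060; 7525050909487743060 < 7450580596923828125? NO
The largest n with C(n, 8) < 7450580596923828125 is n = 863 (where E[X] = 7386423071602617757/7450580596923828125 ≈ 0.9913889). Hence R_5(8) > 863, i.e. R_5(8) ≥ 864.

Largest n = 863; hence R_5(8) > 863.


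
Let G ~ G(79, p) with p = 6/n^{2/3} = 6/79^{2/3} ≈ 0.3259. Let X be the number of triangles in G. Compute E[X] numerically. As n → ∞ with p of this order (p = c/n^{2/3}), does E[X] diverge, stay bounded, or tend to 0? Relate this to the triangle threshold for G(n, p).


Number of potential triangles: C(79, 3) = 79079.
Each occurs with probability p³ ≈ (0.3259)³ ≈ 3.460984e-02.
By linearity: E[X] = C(79, 3)·p³ ≈ 79079 · 3.460984e-02 ≈ 2736.9114.
Since α = 2/3 < 1, p = c/n^{2/3} ≫ 1/n is above the triangle threshold p ~ 1/n. Asymptotically E[X] ~ (c³/6)·n^{3(1−α)} = (6³/6)·n^{1} → ∞; triangles are abundant w.h.p.

E[X] ≈ 2736.9114; in regime p = Θ(1/n^{2/3}) E[X] diverges (above the triangle threshold p ~ 1/n).


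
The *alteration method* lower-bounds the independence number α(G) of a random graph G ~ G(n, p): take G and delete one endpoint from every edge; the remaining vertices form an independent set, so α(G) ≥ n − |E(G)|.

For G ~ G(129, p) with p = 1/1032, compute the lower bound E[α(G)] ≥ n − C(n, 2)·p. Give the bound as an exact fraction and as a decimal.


E[|E(G)|] = C(129, 2)·p = 8256 · (1/1032) = 8.
E[α(G)] ≥ n − E[|E(G)|] = 129 − 8 = 121.
Numerically: ≈ 121.00000.
(This is only a lower bound; the true E[α(G)] may be larger.)

E[α(G)] ≥ 121 ≈ 121.00000.


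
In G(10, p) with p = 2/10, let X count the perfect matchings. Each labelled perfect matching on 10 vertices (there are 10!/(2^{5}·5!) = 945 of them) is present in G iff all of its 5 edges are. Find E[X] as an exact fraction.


K_10 has 10!/(2^{5}·5!) = 945 labelled perfect matchings.
For each such perfect matching H, let X_H = 1 if all 5 edges of H are present in G. Then P[X_H = 1] = p^{5} = (1/5)^{5} = 1/3125.
By linearity: E[X] = Σ_H E[X_H] = 945 · p^{5} = 945 · 1/3125 = 189/625.
Numerically: E[X] ≈ 0.3024.

E[X] = 945 · (1/5)^{5} = 189/625 ≈ 0.3024.


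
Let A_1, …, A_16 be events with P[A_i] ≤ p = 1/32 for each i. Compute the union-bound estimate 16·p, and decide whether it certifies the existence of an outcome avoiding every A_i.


Union bound: P[∪_{i=1}^{16} A_i] ≤ Σ_i P[A_i] ≤ 16·p = 16·(1/32) = 1/2.
Numerically: 1/2 ≈ 0.50000.
Is 1/2 < 1? YES.
Since P[∪ A_i] ≤ 1/2 < 1, the complement has P[∩ A_i^c] ≥ 1 − 1/2 = 1/2 > 0, so some outcome avoids every A_i.

16·p = 1/2 ≈ 0.50000; existence CERTIFIED by the union bound.


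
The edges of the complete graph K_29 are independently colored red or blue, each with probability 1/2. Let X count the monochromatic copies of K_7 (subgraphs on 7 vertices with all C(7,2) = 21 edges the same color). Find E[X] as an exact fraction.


Let X = Σ_S X_S over the C(29, 7) = 1560780 subsets S of size 7, where X_S = 1 if the K_7 on S is monochromatic.
For a fixed S, the K_7 on S has C(7, 2) = 21 edges. P[all 21 edges red] = (1/2)^21, and likewise for blue, so P[monochromatic] = 2·(1/2)^21 = 2^{1 − 21} = 1/1048576.
By linearity of expectation: E[X] = C(29, 7) · 2^{1 − 21} = 1560780 · 1/1048576 = 390195/262144.
Numerically: E[X] ≈ 1.4885.

E[X] = C(29,7)·2^(1−C(7,2)) = 390195/262144 ≈ 1.4885.


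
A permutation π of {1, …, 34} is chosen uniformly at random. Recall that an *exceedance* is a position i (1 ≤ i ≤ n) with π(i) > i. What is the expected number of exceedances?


Write X = Σ_{i=1}^{34} X_i, where X_i = 1_{π(i) > i}.
For each fixed i, π(i) is uniform over {1, …, 34} (marginal of a uniform permutation), so P[π(i) > i] = (n − i)/n. Summing: Σ_{i=1}^{34} (n − i)/n = (0 + 1 + … + 33)/34 = 34(34 − 1)/(2·34) = (34 − 1)/2.
Hence E[X] = Σ_{i=1}^{34} (34 − i)/34 = 33/2 ≈ 16.500000.

E[X] = 33/2 = 16.500000.


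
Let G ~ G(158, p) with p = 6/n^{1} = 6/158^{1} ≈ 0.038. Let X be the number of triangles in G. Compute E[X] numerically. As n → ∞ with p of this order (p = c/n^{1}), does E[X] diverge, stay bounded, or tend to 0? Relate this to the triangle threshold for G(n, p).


Number of potential triangles: C(158, 3) = 644956.
Each occurs with probability p³ ≈ (0.038)³ ≈ 5.47624e-05.
By linearity: E[X] = C(158, 3)·p³ ≈ 644956 · 5.47624e-05 ≈ 35.319.
Here α = 1, so p = 6/n is exactly at the triangle threshold p ~ 1/n. Asymptotically E[X] → c³/6 = 6³/6 = 36 ≈ 36.000, a bounded constant. In this regime the triangle count is asymptotically Poisson(c³/6).

E[X] ≈ 35.319; in regime p = Θ(1/n^{1}) E[X] stays bounded (at the triangle threshold p ~ 1/n).


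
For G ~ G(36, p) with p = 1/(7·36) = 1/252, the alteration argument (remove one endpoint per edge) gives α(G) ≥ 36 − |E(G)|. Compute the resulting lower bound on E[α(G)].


E[|E(G)|] = C(36, 2)·p = 630 · (1/252) = 5/2.
E[α(G)] ≥ n − E[|E(G)|] = 36 − 5/2 = 67/2.
Numerically: ≈ 33.5000.
(This is only a lower bound; the true E[α(G)] may be larger.)

E[α(G)] ≥ 67/2 ≈ 33.5000.


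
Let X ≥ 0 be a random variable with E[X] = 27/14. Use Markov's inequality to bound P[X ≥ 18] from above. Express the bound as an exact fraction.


μ = E[X] = 27/14, a = 18.
Markov: P[X ≥ 18] ≤ μ/a = (27/14)/18 = 3/28.
Numerically: ≈ 0.107.
(Since a = 18 > μ = 1.929, the bound 3/28 is < 1 and informative.)

P[X ≥ 18] ≤ 3/28 ≈ 0.107.


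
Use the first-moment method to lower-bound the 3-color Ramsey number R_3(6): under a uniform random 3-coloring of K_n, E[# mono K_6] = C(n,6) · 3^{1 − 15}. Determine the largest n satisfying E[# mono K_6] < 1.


We need C(n, 6) · 3^{1 − 15} < 1, i.e. C(n, 6) < 3^{15 − 1} = 4782969.
Check values of n near the boundary:
  n = 36: C(36, 6) = 1947792; 1947792 < 4782969? YES
  n = 37: C(37, 6) = 2324784; 2324784 < 4782969? YES
  n = 38: C(38, 6) = 2760681; 2760681 < 4782969? YES
  n = 39: C(39, 6) = 3262623; 3262623 < 4782969? YES
  n = 40: C(40, 6) = 3838380; 3838380 < 4782969? YES
  n = 41: C(41, 6) = 4496388; 4496388 < 4782969? YES
  n = 42: C(42, 6) = 5245786; 5245786 < 4782969? NO
  n = 43: C(43, 6) = 6096454; 6096454 < 4782969? NO
The largest n with C(n, 6) < 4782969 is n = 41 (where E[X] = 1498796/1594323 ≈ 0.9400830). Hence R_3(6) > 41, i.e. R_3(6) ≥ 42.

Largest n = 41; hence R_3(6) > 41.


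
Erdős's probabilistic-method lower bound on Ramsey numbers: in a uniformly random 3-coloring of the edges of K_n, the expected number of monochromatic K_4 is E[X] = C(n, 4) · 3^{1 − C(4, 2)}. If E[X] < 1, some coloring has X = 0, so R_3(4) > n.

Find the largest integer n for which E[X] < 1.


We need C(n, 4) · 3^{1 − 6} < 1, i.e. C(n, 4) < 3^{6 − 1} = 243.
Check values of n near the boundary:
  n = 5: C(5, 4) = 5; 5 < 243? YES
  n = 6: C(6, 4) = 15; 15 < 243? YES
  n = 7: C(7, 4) = 35; 35 < 243? YES
  n = 8: C(8, 4) = 70; 70 < 243? YES
  n = 9: C(9, 4) = 126; 126 < 243? YES
  n = 10: C(10, 4) = 210; 210 < 243? YES
  n = 11: C(11, 4) = 330; 330 < 243? NO
The largest n with C(n, 4) < 243 is n = 10 (where E[X] = 70/81 ≈ 0.8641975). Hence R_3(4) > 10, i.e. R_3(4) ≥ 11.

Largest n = 10; hence R_3(4) > 10.


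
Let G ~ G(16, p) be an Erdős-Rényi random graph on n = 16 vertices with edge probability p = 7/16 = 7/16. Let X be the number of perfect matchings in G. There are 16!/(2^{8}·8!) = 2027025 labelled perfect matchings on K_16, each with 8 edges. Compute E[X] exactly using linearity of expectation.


K_16 has 16!/(2^{8}·8!) = 2027025 labelled perfect matchings.
For each such perfect matching H, let X_H = 1 if all 8 edges of H are present in G. Then P[X_H = 1] = p^{8} = (7/16)^{8} = 5764801/4294967296.
By linearity: E[X] = Σ_H E[X_H] = 2027025 · p^{8} = 2027025 · 5764801/4294967296 = 11685395747025/4294967296.
Numerically: E[X] ≈ 2720.72.

E[X] = 2027025 · (7/16)^{8} = 11685395747025/4294967296 ≈ 2720.72.


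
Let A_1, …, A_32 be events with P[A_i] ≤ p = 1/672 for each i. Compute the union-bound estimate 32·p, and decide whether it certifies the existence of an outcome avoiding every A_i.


Union bound: P[∪_{i=1}^{32} A_i] ≤ Σ_i P[A_i] ≤ 32·p = 32·(1/672) = 1/21.
Numerically: 1/21 ≈ 0.04762.
Is 1/21 < 1? YES.
Since P[∪ A_i] ≤ 1/21 < 1, the complement has P[∩ A_i^c] ≥ 1 − 1/21 = 20/21 > 0, so some outcome avoids every A_i.

32·p = 1/21 ≈ 0.04762; existence CERTIFIED by the union bound.


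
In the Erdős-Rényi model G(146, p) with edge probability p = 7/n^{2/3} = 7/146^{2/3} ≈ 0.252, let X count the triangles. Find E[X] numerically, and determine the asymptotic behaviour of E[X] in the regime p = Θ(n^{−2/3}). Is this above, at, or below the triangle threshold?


Number of potential triangles: C(146, 3) = 508080.
Each occurs with probability p³ ≈ (0.252)³ ≈ 1.60912e-02.
By linearity: E[X] = C(146, 3)·p³ ≈ 508080 · 1.60912e-02 ≈ 8175.616.
Since α = 2/3 < 1, p = c/n^{2/3} ≫ 1/n is above the triangle threshold p ~ 1/n. Asymptotically E[X] ~ (c³/6)·n^{3(1−α)} = (7³/6)·n^{1} → ∞; triangles are abundant w.h.p.

E[X] ≈ 8175.616; in regime p = Θ(1/n^{2/3}) E[X] diverges (above the triangle threshold p ~ 1/n).


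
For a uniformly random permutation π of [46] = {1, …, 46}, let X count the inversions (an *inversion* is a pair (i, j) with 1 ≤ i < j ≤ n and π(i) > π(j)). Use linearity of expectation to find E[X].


Write X = Σ X_I over the C(46, 2) = 1035 pairs i < j, with X_I the indicator of one inversion.
There are 1035 indicators.
For each fixed pair i < j, the values π(i) and π(j) are two distinct elements of {1, …, 46} in uniformly random order; by symmetry P[π(i) > π(j)] = 1/2.
By linearity: E[X] = 1035 · (1/2) = C(46, 2) · (1/2) = 1035/2 = 1035/2 ≈ 517.500.

E[X] = 1035/2 = 517.500.


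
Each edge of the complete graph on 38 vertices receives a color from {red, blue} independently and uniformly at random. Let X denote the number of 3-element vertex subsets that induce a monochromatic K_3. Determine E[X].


Let X = Σ_S X_S over the C(38, 3) = 8436 subsets S of size 3, where X_S = 1 if the K_3 on S is monochromatic.
For a fixed S, the K_3 on S has C(3, 2) = 3 edges. P[all 3 edges red] = (1/2)^3, and likewise for blue, so P[monochromatic] = 2·(1/2)^3 = 2^{1 − 3} = 1/4.
By linearity of expectation: E[X] = C(38, 3) · 2^{1 − 3} = 8436 · 1/4 = 2109.
Numerically: E[X] ≈ 2109.000.

E[X] = C(38,3)·2^(1−C(3,2)) = 2109 ≈ 2109.000.


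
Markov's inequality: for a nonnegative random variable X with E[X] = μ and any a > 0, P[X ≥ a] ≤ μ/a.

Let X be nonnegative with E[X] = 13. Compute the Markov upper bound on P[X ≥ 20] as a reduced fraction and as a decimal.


μ = E[X] = 13, a = 20.
Markov: P[X ≥ 20] ≤ μ/a = (13)/20 = 13/20.
Numerically: ≈ 0.650.
(Since a = 20 > μ = 13.000, the bound 13/20 is < 1 and informative.)

P[X ≥ 20] ≤ 13/20 ≈ 0.650.


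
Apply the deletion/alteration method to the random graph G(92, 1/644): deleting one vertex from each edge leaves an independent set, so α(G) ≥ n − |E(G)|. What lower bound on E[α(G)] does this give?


E[|E(G)|] = C(92, 2)·p = 4186 · (1/644) = 13/2.
E[α(G)] ≥ n − E[|E(G)|] = 92 − 13/2 = 171/2.
Numerically: ≈ 85.500.
(This is only a lower bound; the true E[α(G)] may be larger.)

E[α(G)] ≥ 171/2 ≈ 85.500.


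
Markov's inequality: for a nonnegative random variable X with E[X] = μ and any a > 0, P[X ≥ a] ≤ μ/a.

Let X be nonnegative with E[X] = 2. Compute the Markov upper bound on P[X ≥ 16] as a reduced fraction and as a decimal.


μ = E[X] = 2, a = 16.
Markov: P[X ≥ 16] ≤ μ/a = (2)/16 = 1/8.
Numerically: ≈ 0.125000.
(Since a = 16 > μ = 2.000000, the bound 1/8 is < 1 and informative.)

P[X ≥ 16] ≤ 1/8 ≈ 0.125000.


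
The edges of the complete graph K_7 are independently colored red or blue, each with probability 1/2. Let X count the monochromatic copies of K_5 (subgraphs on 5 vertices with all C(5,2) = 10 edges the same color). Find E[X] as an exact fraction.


Let X = Σ_S X_S over the C(7, 5) = 21 subsets S of size 5, where X_S = 1 if the K_5 on S is monochromatic.
For a fixed S, the K_5 on S has C(5, 2) = 10 edges. P[all 10 edges red] = (1/2)^10, and likewise for blue, so P[monochromatic] = 2·(1/2)^10 = 2^{1 − 10} = 1/512.
Summing: E[X] = C(7, 5) · 2^{1 − 10} = 21 · 1/512 = 21/512.
Numerically: E[X] ≈ 0.041.

E[X] = C(7,5)·2^(1−C(5,2)) = 21/512 ≈ 0.041.


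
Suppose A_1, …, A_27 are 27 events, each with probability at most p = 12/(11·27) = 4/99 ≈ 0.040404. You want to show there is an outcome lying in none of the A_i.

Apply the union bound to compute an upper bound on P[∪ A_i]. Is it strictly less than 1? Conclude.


Union bound: P[∪_{i=1}^{27} A_i] ≤ Σ_i P[A_i] ≤ 27·p = 27·(4/99) = 12/11.
Numerically: 12/11 ≈ 1.090909.
Is 12/11 < 1? NO.
Since the bound 12/11 is ≥ 1, the union bound is uninformative here; it does NOT by itself certify existence.

27·p = 12/11 ≈ 1.090909; existence NOT certified by the union bound.


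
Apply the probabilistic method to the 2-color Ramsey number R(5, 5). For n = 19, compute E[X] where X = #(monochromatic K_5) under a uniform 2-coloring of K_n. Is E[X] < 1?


E[X] = C(19, 5) · 2^{1 − 10} = 11628 · 2^{−9} = 11628/512.
As a reduced fraction: E[X] = 2907/128 ≈ 22.711.
Is E[X] < 1? NO.
Since E[X] ≥ 1, the first-moment bound is inconclusive at n = 19; it does NOT by itself certify R(5, 5) > 19.

E[X] = 2907/128 ≈ 22.711; E[X] ≥ 1; first-moment method inconclusive here.


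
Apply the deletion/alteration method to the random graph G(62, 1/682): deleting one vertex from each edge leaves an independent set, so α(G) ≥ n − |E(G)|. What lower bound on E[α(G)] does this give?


E[|E(G)|] = C(62, 2)·p = 1891 · (1/682) = 61/22.
E[α(G)] ≥ n − E[|E(G)|] = 62 − 61/22 = 1303/22.
Numerically: ≈ 59.227.
(This is only a lower bound; the true E[α(G)] may be larger.)

E[α(G)] ≥ 1303/22 ≈ 59.227.


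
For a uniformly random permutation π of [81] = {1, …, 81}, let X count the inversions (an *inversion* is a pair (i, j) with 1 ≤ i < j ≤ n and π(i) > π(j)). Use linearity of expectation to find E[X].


Write X = Σ X_I over the C(81, 2) = 3240 pairs i < j, with X_I the indicator of one inversion.
There are 3240 indicators.
For each fixed pair i < j, the values π(i) and π(j) are two distinct elements of {1, …, 81} in uniformly random order; by symmetry P[π(i) > π(j)] = 1/2.
By linearity: E[X] = 3240 · (1/2) = C(81, 2) · (1/2) = 3240/2 = 1620 ≈ 1620.0000.

E[X] = 1620 = 1620.0000.


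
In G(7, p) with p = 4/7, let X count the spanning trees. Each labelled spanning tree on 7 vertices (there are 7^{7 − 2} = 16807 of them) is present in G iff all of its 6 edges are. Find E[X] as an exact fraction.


K_7 has 7^{7 − 2} = 16807 labelled spanning trees.
For each such spanning tree H, let X_H = 1 if all 6 edges of H are present in G. Then P[X_H = 1] = p^{6} = (4/7)^{6} = 4096/117649.
By linearity of expectation: E[X] = Σ_H E[X_H] = 16807 · p^{6} = 16807 · 4096/117649 = 4096/7.
Numerically: E[X] ≈ 585.1.

E[X] = 16807 · (4/7)^{6} = 4096/7 ≈ 585.1.


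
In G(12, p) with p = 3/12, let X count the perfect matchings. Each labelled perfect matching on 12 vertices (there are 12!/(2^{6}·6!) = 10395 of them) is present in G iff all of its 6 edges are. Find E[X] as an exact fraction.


K_12 has 12!/(2^{6}·6!) = 10395 labelled perfect matchings.
For each such perfect matching H, let X_H = 1 if all 6 edges of H are present in G. Then P[X_H = 1] = p^{6} = (1/4)^{6} = 1/4096.
By linearity: E[X] = Σ_H E[X_H] = 10395 · p^{6} = 10395 · 1/4096 = 10395/4096.
Numerically: E[X] ≈ 2.53784.

E[X] = 10395 · (1/4)^{6} = 10395/4096 ≈ 2.53784.


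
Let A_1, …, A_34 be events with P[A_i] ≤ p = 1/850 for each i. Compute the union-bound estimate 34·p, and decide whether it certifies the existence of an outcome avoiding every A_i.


Union bound: P[∪_{i=1}^{34} A_i] ≤ Σ_i P[A_i] ≤ 34·p = 34·(1/850) = 1/25.
Numerically: 1/25 ≈ 0.040000.
Is 1/25 < 1? YES.
Since P[∪ A_i] ≤ 1/25 < 1, the complement has P[∩ A_i^c] ≥ 1 − 1/25 = 24/25 > 0, so some outcome avoids every A_i.

34·p = 1/25 ≈ 0.040000; existence CERTIFIED by the union bound.


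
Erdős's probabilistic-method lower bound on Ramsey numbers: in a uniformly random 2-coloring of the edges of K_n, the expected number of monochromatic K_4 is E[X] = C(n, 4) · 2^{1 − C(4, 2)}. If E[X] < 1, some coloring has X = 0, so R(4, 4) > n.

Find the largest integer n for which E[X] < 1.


We need C(n, 4) · 2^{1 − 6} < 1, i.e. C(n, 4) < 2^{6 − 1} = 32.
Check values of n near the boundary:
  n = 4: C(4, 4) = 1; 1 < 32? YES
  n = 5: C(5, 4) = 5; 5 < 32? YES
  n = 6: C(6, 4) = 15; 15 < 32? YES
  n = 7: C(7, 4) = 35; 35 < 32? NO
  n = 8: C(8, 4) = 70; 70 < 32? NO
  n = 9: C(9, 4) = 126; 126 < 32? NO
The largest n with C(n, 4) < 32 is n = 6 (where E[X] = 15/32 ≈ 0.4688). Hence R(4, 4) > 6, i.e. R(4, 4) ≥ 7.

Largest n = 6; hence R(4, 4) > 6.


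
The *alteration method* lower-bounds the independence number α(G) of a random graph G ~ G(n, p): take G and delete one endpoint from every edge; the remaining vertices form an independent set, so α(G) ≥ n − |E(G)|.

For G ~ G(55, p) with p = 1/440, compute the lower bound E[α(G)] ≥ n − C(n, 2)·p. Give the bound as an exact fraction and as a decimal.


E[|E(G)|] = C(55, 2)·p = 1485 · (1/440) = 27/8.
E[α(G)] ≥ n − E[|E(G)|] = 55 − 27/8 = 413/8.
Numerically: ≈ 51.62500.
(This is only a lower bound; the true E[α(G)] may be larger.)

E[α(G)] ≥ 413/8 ≈ 51.62500.


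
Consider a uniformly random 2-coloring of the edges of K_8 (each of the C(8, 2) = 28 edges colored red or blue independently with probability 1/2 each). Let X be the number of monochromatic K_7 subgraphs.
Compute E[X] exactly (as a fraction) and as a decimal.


Let X = Σ_S X_S over the C(8, 7) = 8 subsets S of size 7, where X_S = 1 if the K_7 on S is monochromatic.
For a fixed S, the K_7 on S has C(7, 2) = 21 edges. P[all 21 edges red] = (1/2)^21, and likewise for blue, so P[monochromatic] = 2·(1/2)^21 = 2^{1 − 21} = 1/1048576.
Summing: E[X] = C(8, 7) · 2^{1 − 21} = 8 · 1/1048576 = 1/131072.
Numerically: E[X] ≈ 0.000008.

E[X] = C(8,7)·2^(1−C(7,2)) = 1/131072 ≈ 0.000008.


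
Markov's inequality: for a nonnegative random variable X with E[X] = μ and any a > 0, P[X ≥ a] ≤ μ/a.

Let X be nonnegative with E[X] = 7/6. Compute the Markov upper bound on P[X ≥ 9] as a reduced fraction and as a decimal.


μ = E[X] = 7/6, a = 9.
Markov: P[X ≥ 9] ≤ μ/a = (7/6)/9 = 7/54.
Numerically: ≈ 0.1296.
(Since a = 9 > μ = 1.1667, the bound 7/54 is < 1 and informative.)

P[X ≥ 9] ≤ 7/54 ≈ 0.1296.


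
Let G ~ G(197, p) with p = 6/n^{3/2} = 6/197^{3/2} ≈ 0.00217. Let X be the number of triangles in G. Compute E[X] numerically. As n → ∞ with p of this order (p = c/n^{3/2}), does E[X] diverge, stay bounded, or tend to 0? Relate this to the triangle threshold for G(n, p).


Number of potential triangles: C(197, 3) = 1254890.
Each occurs with probability p³ ≈ (0.00217)³ ≈ 1.0217761e-08.
By linearity: E[X] = C(197, 3)·p³ ≈ 1254890 · 1.0217761e-08 ≈ 0.01282.
Since α = 3/2 > 1, p = c/n^{3/2} = o(1/n) is below the triangle threshold p ~ 1/n. Asymptotically E[X] ~ (c³/6)·n^{3(1−α)} = (6³/6)·n^{-1.5} → 0, so by Markov's inequality G has no triangles w.h.p.

E[X] ≈ 0.01282; in regime p = Θ(1/n^{3/2}) E[X] tends to 0 (below the triangle threshold p ~ 1/n).


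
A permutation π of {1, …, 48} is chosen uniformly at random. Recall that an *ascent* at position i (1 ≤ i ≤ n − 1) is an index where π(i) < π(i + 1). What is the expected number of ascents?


Write X = Σ X_I over i = 1, …, 47, with X_I the indicator of one ascent.
There are 47 indicators.
For each fixed i, the pair (π(i), π(i+1)) is a uniformly random ordered pair of distinct values from {1, …, 48}; by symmetry P[π(i) < π(i+1)] = 1/2.
By linearity: E[X] = 47 · (1/2) = (48 − 1) · (1/2) = 47/2 ≈ 23.500000.

E[X] = 47/2 = 23.500000.


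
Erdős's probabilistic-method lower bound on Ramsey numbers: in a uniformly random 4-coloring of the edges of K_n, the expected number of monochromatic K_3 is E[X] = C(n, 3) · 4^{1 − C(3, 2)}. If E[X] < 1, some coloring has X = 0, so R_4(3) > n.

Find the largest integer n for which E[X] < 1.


We need C(n, 3) · 4^{1 − 3} < 1, i.e. C(n, 3) < 4^{3 − 1} = 16.
Check values of n near the boundary:
  n = 3: C(3, 3) = 1; 1 < 16? YES
  n = 4: C(4, 3) = 4; 4 < 16? YES
  n = 5: C(5, 3) = 10; 10 < 16? YES
  n = 6: C(6, 3) = 20; 20 < 16? NO
  n = 7: C(7, 3) = 35; 35 < 16? NO
The largest n with C(n, 3) < 16 is n = 5 (where E[X] = 5/8 ≈ 0.625). Hence R_4(3) > 5, i.e. R_4(3) ≥ 6.

Largest n = 5; hence R_4(3) > 5.


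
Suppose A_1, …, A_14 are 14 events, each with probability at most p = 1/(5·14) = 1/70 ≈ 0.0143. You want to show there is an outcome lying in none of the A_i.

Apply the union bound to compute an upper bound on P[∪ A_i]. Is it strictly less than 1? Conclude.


Union bound: P[∪_{i=1}^{14} A_i] ≤ Σ_i P[A_i] ≤ 14·p = 14·(1/70) = 1/5.
Numerically: 1/5 ≈ 0.2000.
Is 1/5 < 1? YES.
Since P[∪ A_i] ≤ 1/5 < 1, the complement has P[∩ A_i^c] ≥ 1 − 1/5 = 4/5 > 0, so some outcome avoids every A_i.

14·p = 1/5 ≈ 0.2000; existence CERTIFIED by the union bound.


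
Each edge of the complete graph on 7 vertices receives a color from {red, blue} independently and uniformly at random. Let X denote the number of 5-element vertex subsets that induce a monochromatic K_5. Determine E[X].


Let X = Σ_S X_S over the C(7, 5) = 21 subsets S of size 5, where X_S = 1 if the K_5 on S is monochromatic.
For a fixed S, the K_5 on S has C(5, 2) = 10 edges. P[all 10 edges red] = (1/2)^10, and likewise for blue, so P[monochromatic] = 2·(1/2)^10 = 2^{1 − 10} = 1/512.
By linearity of expectation: E[X] = C(7, 5) · 2^{1 − 10} = 21 · 1/512 = 21/512.
Numerically: E[X] ≈ 0.0410.

E[X] = C(7,5)·2^(1−C(5,2)) = 21/512 ≈ 0.0410.


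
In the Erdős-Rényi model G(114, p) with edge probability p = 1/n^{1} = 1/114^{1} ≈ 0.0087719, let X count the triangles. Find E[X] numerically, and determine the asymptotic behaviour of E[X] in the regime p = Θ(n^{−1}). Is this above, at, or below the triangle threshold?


Number of potential triangles: C(114, 3) = 240464.
Each occurs with probability p³ ≈ (0.0087719)³ ≈ 6.7497152e-07.
By linearity: E[X] = C(114, 3)·p³ ≈ 240464 · 6.7497152e-07 ≈ 0.16231.
Here α = 1, so p = 1/n is exactly at the triangle threshold p ~ 1/n. Asymptotically E[X] → c³/6 = 1³/6 = 1/6 ≈ 0.16667, a bounded constant. In this regime the triangle count is asymptotically Poisson(c³/6).

E[X] ≈ 0.16231; in regime p = Θ(1/n^{1}) E[X] stays bounded (at the triangle threshold p ~ 1/n).


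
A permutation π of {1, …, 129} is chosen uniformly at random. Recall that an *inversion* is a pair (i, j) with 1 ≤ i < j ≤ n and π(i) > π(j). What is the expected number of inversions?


Write X = Σ X_I over the C(129, 2) = 8256 pairs i < j, with X_I the indicator of one inversion.
There are 8256 indicators.
For each fixed pair i < j, the values π(i) and π(j) are two distinct elements of {1, …, 129} in uniformly random order; by symmetry P[π(i) > π(j)] = 1/2.
By linearity: E[X] = 8256 · (1/2) = C(129, 2) · (1/2) = 8256/2 = 4128 ≈ 4128.0000.

E[X] = 4128 = 4128.0000.


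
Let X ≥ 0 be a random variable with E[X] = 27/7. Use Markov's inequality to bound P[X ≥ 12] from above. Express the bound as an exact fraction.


μ = E[X] = 27/7, a = 12.
Markov: P[X ≥ 12] ≤ μ/a = (27/7)/12 = 9/28.
Numerically: ≈ 0.321429.
(Since a = 12 > μ = 3.857143, the bound 9/28 is < 1 and informative.)

P[X ≥ 12] ≤ 9/28 ≈ 0.321429.


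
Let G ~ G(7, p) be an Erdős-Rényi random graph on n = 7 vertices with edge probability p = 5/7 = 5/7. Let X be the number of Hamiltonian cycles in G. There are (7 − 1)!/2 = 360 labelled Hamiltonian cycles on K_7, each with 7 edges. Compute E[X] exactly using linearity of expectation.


K_7 has (7 − 1)!/2 = 360 labelled Hamiltonian cycles.
For each such Hamiltonian cycle H, let X_H = 1 if all 7 edges of H are present in G. Then P[X_H = 1] = p^{7} = (5/7)^{7} = 78125/823543.
Summing the indicators: E[X] = Σ_H E[X_H] = 360 · p^{7} = 360 · 78125/823543 = 28125000/823543.
Numerically: E[X] ≈ 34.151.

E[X] = 360 · (5/7)^{7} = 28125000/823543 ≈ 34.151.


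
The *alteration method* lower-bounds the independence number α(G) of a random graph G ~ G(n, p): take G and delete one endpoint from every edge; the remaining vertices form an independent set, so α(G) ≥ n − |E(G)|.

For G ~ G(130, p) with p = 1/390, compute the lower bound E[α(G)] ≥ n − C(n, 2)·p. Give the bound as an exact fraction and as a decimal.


E[|E(G)|] = C(130, 2)·p = 8385 · (1/390) = 43/2.
E[α(G)] ≥ n − E[|E(G)|] = 130 − 43/2 = 217/2.
Numerically: ≈ 108.50000.
(This is only a lower bound; the true E[α(G)] may be larger.)

E[α(G)] ≥ 217/2 ≈ 108.50000.


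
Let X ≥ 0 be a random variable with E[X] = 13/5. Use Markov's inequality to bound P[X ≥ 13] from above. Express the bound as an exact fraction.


μ = E[X] = 13/5, a = 13.
Markov: P[X ≥ 13] ≤ μ/a = (13/5)/13 = 1/5.
Numerically: ≈ 0.200.
(Since a = 13 > μ = 2.600, the bound 1/5 is < 1 and informative.)

P[X ≥ 13] ≤ 1/5 ≈ 0.200.


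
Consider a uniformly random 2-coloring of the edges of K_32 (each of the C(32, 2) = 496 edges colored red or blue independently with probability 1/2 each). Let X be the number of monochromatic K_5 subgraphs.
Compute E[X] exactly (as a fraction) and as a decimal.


Let X = Σ_S X_S over the C(32, 5) = 201376 subsets S of size 5, where X_S = 1 if the K_5 on S is monochromatic.
For a fixed S, the K_5 on S has C(5, 2) = 10 edges. P[all 10 edges red] = (1/2)^10, and likewise for blue, so P[monochromatic] = 2·(1/2)^10 = 2^{1 − 10} = 1/512.
By linearity: E[X] = C(32, 5) · 2^{1 − 10} = 201376 · 1/512 = 6293/16.
Numerically: E[X] ≈ 393.312500.

E[X] = C(32,5)·2^(1−C(5,2)) = 6293/16 ≈ 393.312500.


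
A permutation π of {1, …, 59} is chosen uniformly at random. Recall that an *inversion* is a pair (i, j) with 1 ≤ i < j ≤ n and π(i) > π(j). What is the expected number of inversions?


Write X = Σ X_I over the C(59, 2) = 1711 pairs i < j, with X_I the indicator of one inversion.
There are 1711 indicators.
For each fixed pair i < j, the values π(i) and π(j) are two distinct elements of {1, …, 59} in uniformly random order; by symmetry P[π(i) > π(j)] = 1/2.
By linearity: E[X] = 1711 · (1/2) = C(59, 2) · (1/2) = 1711/2 = 1711/2 ≈ 855.500000.

E[X] = 1711/2 = 855.500000.


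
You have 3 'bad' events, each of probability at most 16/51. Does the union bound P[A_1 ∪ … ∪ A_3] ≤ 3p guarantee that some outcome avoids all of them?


Union bound: P[∪_{i=1}^{3} A_i] ≤ Σ_i P[A_i] ≤ 3·p = 3·(16/51) = 16/17.
Numerically: 16/17 ≈ 0.94118.
Is 16/17 < 1? YES.
Since P[∪ A_i] ≤ 16/17 < 1, the complement has P[∩ A_i^c] ≥ 1 − 16/17 = 1/17 > 0, so some outcome avoids every A_i.

3·p = 16/17 ≈ 0.94118; existence CERTIFIED by the union bound.


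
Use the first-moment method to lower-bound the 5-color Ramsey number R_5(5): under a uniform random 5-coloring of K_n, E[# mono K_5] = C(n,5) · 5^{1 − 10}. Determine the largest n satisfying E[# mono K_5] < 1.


We need C(n, 5) · 5^{1 − 10} < 1, i.e. C(n, 5) < 5^{10 − 1} = 1953125.
Check values of n near the boundary:
  n = 48: C(48, 5) = 1712304; 1712304 < 1953125? YES
  n = 49: C(49, 5) = 1906884; 1906884 < 1953125? YES
  n = 50: C(50, 5) = 2118760; 2118760 < 1953125? NO
  n = 51: C(51, 5) = 2349060; 2349060 < 1953125? NO
  n = 52: C(52, 5) = 2598960; 2598960 < 1953125? NO
The largest n with C(n, 5) < 1953125 is n = 49 (where E[X] = 1906884/1953125 ≈ 0.9763). Hence R_5(5) > 49, i.e. R_5(5) ≥ 50.

Largest n = 49; hence R_5(5) > 49.


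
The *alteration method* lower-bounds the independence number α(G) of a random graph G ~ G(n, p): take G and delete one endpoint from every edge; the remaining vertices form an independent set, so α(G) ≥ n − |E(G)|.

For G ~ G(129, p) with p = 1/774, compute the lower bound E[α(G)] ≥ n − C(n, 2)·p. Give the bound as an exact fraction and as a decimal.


E[|E(G)|] = C(129, 2)·p = 8256 · (1/774) = 32/3.
E[α(G)] ≥ n − E[|E(G)|] = 129 − 32/3 = 355/3.
Numerically: ≈ 118.3333.
(This is only a lower bound; the true E[α(G)] may be larger.)

E[α(G)] ≥ 355/3 ≈ 118.3333.


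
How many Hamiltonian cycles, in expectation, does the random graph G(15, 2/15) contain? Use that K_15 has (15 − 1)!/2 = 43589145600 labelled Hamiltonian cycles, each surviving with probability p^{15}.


K_15 has (15 − 1)!/2 = 43589145600 labelled Hamiltonian cycles.
For each such Hamiltonian cycle H, let X_H = 1 if all 15 edges of H are present in G. Then P[X_H = 1] = p^{15} = (2/15)^{15} = 32768/437893890380859375.
Summing the indicators: E[X] = Σ_H E[X_H] = 43589145600 · p^{15} = 43589145600 · 32768/437893890380859375 = 235115905024/72081298828125.
Numerically: E[X] ≈ 0.00326182.

E[X] = 43589145600 · (2/15)^{15} = 235115905024/72081298828125 ≈ 0.00326182.


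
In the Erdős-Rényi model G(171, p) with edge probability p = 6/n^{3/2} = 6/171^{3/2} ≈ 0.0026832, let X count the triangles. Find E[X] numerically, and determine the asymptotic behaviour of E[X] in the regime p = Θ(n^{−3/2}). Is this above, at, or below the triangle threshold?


Number of potential triangles: C(171, 3) = 818805.
Each occurs with probability p³ ≈ (0.0026832)³ ≈ 1.9318404e-08.
By linearity: E[X] = C(171, 3)·p³ ≈ 818805 · 1.9318404e-08 ≈ 0.01582.
Since α = 3/2 > 1, p = c/n^{3/2} = o(1/n) is below the triangle threshold p ~ 1/n. Asymptotically E[X] ~ (c³/6)·n^{3(1−α)} = (6³/6)·n^{-1.5} → 0, so by Markov's inequality G has no triangles w.h.p.

E[X] ≈ 0.01582; in regime p = Θ(1/n^{3/2}) E[X] tends to 0 (below the triangle threshold p ~ 1/n).


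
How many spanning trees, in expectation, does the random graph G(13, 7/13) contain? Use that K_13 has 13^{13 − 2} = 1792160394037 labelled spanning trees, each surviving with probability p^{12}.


K_13 has 13^{13 − 2} = 1792160394037 labelled spanning trees.
For each such spanning tree H, let X_H = 1 if all 12 edges of H are present in G. Then P[X_H = 1] = p^{12} = (7/13)^{12} = 13841287201/23298085122481.
Summing the indicators: E[X] = Σ_H E[X_H] = 1792160394037 · p^{12} = 1792160394037 · 13841287201/23298085122481 = 13841287201/13.
Numerically: E[X] ≈ 1.06471e+09.

E[X] = 1792160394037 · (7/13)^{12} = 13841287201/13 ≈ 1.06471e+09.
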